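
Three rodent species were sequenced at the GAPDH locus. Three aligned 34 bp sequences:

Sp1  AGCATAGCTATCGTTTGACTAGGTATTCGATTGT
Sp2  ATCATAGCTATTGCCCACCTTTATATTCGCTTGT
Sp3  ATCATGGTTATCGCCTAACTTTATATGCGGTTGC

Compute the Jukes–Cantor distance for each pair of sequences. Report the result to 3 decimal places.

Sp1–Sp2: 11/34 sites differ → p ≈ 0.323529, d = −0.75 ln(1 − 0.431372) = 0.423397 ≈ 0.423.
Sp1–Sp3: 12/34 sites differ → p ≈ 0.352941, d = −0.75 ln(1 − 0.470588) = 0.476991 ≈ 0.477.
Sp2–Sp3: 8/34 sites differ → p ≈ 0.235294, d = −0.75 ln(1 − 0.313725) = 0.282358 ≈ 0.282.

d(Sp1,Sp2) = 0.423, d(Sp1,Sp3) = 0.477, d(Sp2,Sp3) = 0.282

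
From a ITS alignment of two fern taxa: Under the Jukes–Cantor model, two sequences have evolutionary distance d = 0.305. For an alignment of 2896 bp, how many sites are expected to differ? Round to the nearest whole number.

Invert JC69: p = (3/4)(1 − e^(−4d/3)) = 0.75 × (1 − e^(-0.406667)) = 0.75 × (1 − 0.665866) = 0.250601.
Expected differing sites = pL ≈ 0.250601 × 2896 = 725.740496 ≈ 726.

726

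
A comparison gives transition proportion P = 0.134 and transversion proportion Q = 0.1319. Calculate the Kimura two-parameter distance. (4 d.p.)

0.3319

Under the Kimura two-parameter model, d = −½ ln(1 − 2P − Q) − ¼ ln(1 − 2Q).
1 − 2P − Q = 0.6001, giving −½ ln(0.6001) = 0.255329.
1 − 2Q = 0.7362, giving −¼ ln(0.7362) = 0.076563.
d = 0.255329 + 0.076563 = 0.331892.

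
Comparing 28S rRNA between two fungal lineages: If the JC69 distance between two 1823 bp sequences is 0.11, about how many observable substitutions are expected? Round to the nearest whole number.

187

Invert JC69: p = (3/4)(1 − e^(−4d/3)) = 0.75 × (1 − e^(-0.146667)) = 0.75 × (1 − 0.863582) = 0.102314.
Expected differing sites = pL ≈ 0.102314 × 1823 = 186.518422 ≈ 187.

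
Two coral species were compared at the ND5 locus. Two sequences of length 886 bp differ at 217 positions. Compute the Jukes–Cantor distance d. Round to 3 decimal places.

p = 217/886 ≈ 0.244921.
d = −(3/4) ln(1 − 4p/3) = −0.75 ln(1 − 0.326561) = −0.75 ln(0.673439)
  = −0.75 × (-0.395358) = 0.296519 substitutions/site.

0.297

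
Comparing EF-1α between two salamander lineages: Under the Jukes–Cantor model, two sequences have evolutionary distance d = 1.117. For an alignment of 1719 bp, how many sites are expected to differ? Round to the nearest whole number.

998

Invert JC69: p = (3/4)(1 − e^(−4d/3)) = 0.75 × (1 − e^(-1.489333)) = 0.75 × (1 − 0.225523) = 0.580858.
Expected differing sites = pL ≈ 0.580858 × 1719 = 998.494902 ≈ 998.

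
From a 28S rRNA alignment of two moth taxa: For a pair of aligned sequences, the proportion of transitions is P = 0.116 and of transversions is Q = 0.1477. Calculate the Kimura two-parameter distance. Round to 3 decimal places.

0.326

Under the Kimura two-parameter model, d = −½ ln(1 − 2P − Q) − ¼ ln(1 − 2Q).
1 − 2P − Q = 0.6203, giving −½ ln(0.6203) = 0.238776.
1 − 2Q = 0.7046, giving −¼ ln(0.7046) = 0.087531.
d = 0.238776 + 0.087531 = 0.326307.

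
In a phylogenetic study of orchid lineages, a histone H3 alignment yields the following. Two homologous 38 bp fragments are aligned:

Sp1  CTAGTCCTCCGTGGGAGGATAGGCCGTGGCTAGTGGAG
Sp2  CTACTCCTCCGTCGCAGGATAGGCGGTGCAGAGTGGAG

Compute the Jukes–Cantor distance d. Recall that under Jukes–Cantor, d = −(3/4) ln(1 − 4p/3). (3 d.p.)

The sequences differ at 7 of 38 sites (4, 13, 15, 25, 29, 30, 31), so p = 7/38 ≈ 0.184211.
d = −(3/4) ln(1 − 4p/3) = −0.75 ln(1 − 0.245615) = −0.75 ln(0.754385)
  = −0.75 × (-0.281852) = 0.211389 substitutions/site.

0.211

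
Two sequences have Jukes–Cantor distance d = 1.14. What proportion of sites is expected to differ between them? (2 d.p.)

0.59

p = (3/4)(1 − e^(−4d/3)) = 0.75 × (1 − e^(-1.52)) = 0.75 × (1 − 0.218712) = 0.585966.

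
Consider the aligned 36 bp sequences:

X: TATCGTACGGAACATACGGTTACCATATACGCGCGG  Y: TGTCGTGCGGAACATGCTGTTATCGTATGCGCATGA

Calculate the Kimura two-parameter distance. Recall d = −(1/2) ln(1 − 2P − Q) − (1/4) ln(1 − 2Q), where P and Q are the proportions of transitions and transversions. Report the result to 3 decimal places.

Of 36 sites, 9 differences are transitions and 1 are transversions, so P = 9/36 = 0.25 and Q = 1/36 ≈ 0.027778.
Under the Kimura two-parameter model, d = −½ ln(1 − 2P − Q) − ¼ ln(1 − 2Q).
1 − 2P − Q = 0.472222, giving −½ ln(0.472222) = 0.375153.
1 − 2Q = 0.944444, giving −¼ ln(0.944444) = 0.014290.
d = 0.375153 + 0.014290 = 0.389443.

0.389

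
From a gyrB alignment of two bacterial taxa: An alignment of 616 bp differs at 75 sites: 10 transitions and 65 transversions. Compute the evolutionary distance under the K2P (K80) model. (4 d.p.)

P = 10/616 ≈ 0.016234 and Q = 65/616 ≈ 0.105519.
Under the Kimura two-parameter model, d = −½ ln(1 − 2P − Q) − ¼ ln(1 − 2Q).
1 − 2P − Q = 0.862013, giving −½ ln(0.862013) = 0.074242.
1 − 2Q = 0.788962, giving −¼ ln(0.788962) = 0.059259.
d = 0.074242 + 0.059259 = 0.133501.

0.1335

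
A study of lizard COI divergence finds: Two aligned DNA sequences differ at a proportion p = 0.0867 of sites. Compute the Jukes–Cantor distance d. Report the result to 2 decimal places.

0.09

d = −(3/4) ln(1 − 4p/3) = −0.75 ln(1 − 0.1156) = −0.75 ln(0.8844)
  = −0.75 × (-0.122846) = 0.092135 substitutions/site.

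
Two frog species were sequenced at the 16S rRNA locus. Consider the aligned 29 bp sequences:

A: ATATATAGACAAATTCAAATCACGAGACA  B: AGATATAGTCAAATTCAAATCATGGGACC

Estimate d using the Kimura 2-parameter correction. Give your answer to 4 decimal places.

0.1961

Of 29 sites, 2 differences are transitions and 3 are transversions, so P = 2/29 ≈ 0.068966 and Q = 3/29 ≈ 0.103448.
Under the Kimura two-parameter model, d = −½ ln(1 − 2P − Q) − ¼ ln(1 − 2Q).
1 − 2P − Q = 0.75862, giving −½ ln(0.75862) = 0.138127.
1 − 2Q = 0.793104, giving −¼ ln(0.793104) = 0.057950.
d = 0.138127 + 0.057950 = 0.196077.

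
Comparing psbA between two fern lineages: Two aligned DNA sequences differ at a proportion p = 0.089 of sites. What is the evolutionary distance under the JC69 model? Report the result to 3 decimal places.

d = −(3/4) ln(1 − 4p/3) = −0.75 ln(1 − 0.118667) = −0.75 ln(0.881333)
  = −0.75 × (-0.126320) = 0.094740 substitutions/site.

0.095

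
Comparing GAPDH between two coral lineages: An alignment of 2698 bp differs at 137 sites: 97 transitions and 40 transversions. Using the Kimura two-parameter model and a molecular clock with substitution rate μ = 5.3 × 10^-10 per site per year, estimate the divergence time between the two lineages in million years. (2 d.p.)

P = 97/2698 ≈ 0.035953 and Q = 40/2698 ≈ 0.014826.
Under the Kimura two-parameter model, d = −½ ln(1 − 2P − Q) − ¼ ln(1 − 2Q).
1 − 2P − Q = 0.913268, giving −½ ln(0.913268) = 0.045363.
1 − 2Q = 0.970348, giving −¼ ln(0.970348) = 0.007525.
d = 0.045363 + 0.007525 = 0.052888.
Under a molecular clock d = 2μt, so t = d/(2μ) = 0.052888 / (2 × 5.3 × 10^-10) = 49.89 million years.

49.89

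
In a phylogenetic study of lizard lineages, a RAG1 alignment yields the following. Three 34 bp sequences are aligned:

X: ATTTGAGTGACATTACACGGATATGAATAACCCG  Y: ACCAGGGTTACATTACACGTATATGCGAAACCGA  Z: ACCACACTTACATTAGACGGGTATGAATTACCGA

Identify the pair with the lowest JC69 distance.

Y and Z

X–Y: 11/34 differ, p = 0.324, d = 0.423.
X–Z: 11/34 differ, p = 0.324, d = 0.423.
Y–Z: 10/34 differ, p = 0.294, d = 0.373.
The smallest distance is between Y and Z.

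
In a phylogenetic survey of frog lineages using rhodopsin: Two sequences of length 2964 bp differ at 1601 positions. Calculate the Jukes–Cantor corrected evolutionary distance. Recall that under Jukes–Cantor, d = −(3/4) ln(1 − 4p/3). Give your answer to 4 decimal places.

p = 1601/2964 ≈ 0.540148.
d = −(3/4) ln(1 − 4p/3) = −0.75 ln(1 − 0.720197) = −0.75 ln(0.279803)
  = −0.75 × (-1.273669) = 0.955252 substitutions/site.

0.9553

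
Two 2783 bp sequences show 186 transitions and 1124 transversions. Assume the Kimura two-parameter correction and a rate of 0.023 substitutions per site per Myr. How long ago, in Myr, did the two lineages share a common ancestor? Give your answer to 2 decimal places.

P = 186/2783 ≈ 0.066834 and Q = 1124/2783 ≈ 0.403881.
Under the Kimura two-parameter model, d = −½ ln(1 − 2P − Q) − ¼ ln(1 − 2Q).
1 − 2P − Q = 0.462451, giving −½ ln(0.462451) = 0.385607.
1 − 2Q = 0.192238, giving −¼ ln(0.192238) = 0.412255.
d = 0.385607 + 0.412255 = 0.797862.
Under a molecular clock d = 2μt, so t = d/(2μ) = 0.797862 / (2 × 0.023) = 17.34 Myr.

17.34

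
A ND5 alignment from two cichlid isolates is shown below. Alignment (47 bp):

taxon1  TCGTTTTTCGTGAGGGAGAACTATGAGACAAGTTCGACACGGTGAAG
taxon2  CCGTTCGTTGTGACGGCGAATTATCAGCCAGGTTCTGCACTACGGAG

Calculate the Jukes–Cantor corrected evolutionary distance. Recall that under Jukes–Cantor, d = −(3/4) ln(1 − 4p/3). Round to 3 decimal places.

The sequences differ at 16 of 47 sites, so p = 16/47 ≈ 0.340426.
d = −(3/4) ln(1 − 4p/3) = −0.75 ln(1 − 0.453901) = −0.75 ln(0.546099)
  = −0.75 × (-0.604955) = 0.453716 substitutions/site.

0.454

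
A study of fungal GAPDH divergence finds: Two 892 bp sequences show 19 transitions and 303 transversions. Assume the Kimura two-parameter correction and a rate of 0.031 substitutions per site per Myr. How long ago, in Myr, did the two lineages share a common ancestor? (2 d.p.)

8.47

P = 19/892 ≈ 0.0213 and Q = 303/892 ≈ 0.339686.
Under the Kimura two-parameter model, d = −½ ln(1 − 2P − Q) − ¼ ln(1 − 2Q).
1 − 2P − Q = 0.617714, giving −½ ln(0.617714) = 0.240865.
1 − 2Q = 0.320628, giving −¼ ln(0.320628) = 0.284368.
d = 0.240865 + 0.284368 = 0.525233.
Under a molecular clock d = 2μt, so t = d/(2μ) = 0.525233 / (2 × 0.031) = 8.47 Myr.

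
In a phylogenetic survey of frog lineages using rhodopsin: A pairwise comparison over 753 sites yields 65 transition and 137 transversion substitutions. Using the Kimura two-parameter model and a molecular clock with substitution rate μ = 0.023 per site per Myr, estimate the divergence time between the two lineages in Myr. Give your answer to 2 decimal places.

7.22

P = 65/753 ≈ 0.086321 and Q = 137/753 ≈ 0.181939.
Under the Kimura two-parameter model, d = −½ ln(1 − 2P − Q) − ¼ ln(1 − 2Q).
1 − 2P − Q = 0.645419, giving −½ ln(0.645419) = 0.218928.
1 − 2Q = 0.636122, giving −¼ ln(0.636122) = 0.113091.
d = 0.218928 + 0.113091 = 0.332019.
Under a molecular clock d = 2μt, so t = d/(2μ) = 0.332019 / (2 × 0.023) = 7.22 Myr.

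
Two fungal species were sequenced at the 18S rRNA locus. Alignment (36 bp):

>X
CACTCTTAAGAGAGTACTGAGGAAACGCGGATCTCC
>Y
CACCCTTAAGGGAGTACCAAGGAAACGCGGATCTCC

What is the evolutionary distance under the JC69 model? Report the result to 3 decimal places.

The sequences differ at 4 of 36 sites (4, 11, 18, 19), so p = 4/36 ≈ 0.111111.
d = −(3/4) ln(1 − 4p/3) = −0.75 ln(1 − 0.148148) = −0.75 ln(0.851852)
  = −0.75 × (-0.160342) = 0.120257 substitutions/site.

0.120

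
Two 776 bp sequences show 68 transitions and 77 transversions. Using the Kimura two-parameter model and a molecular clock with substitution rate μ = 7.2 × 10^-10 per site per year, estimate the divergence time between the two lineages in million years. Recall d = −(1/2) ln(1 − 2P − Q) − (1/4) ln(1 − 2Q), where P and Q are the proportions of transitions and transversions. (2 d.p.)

P = 68/776 ≈ 0.087629 and Q = 77/776 ≈ 0.099227.
Under the Kimura two-parameter model, d = −½ ln(1 − 2P − Q) − ¼ ln(1 − 2Q).
1 − 2P − Q = 0.725515, giving −½ ln(0.725515) = 0.160437.
1 − 2Q = 0.801546, giving −¼ ln(0.801546) = 0.055303.
d = 0.160437 + 0.055303 = 0.215740.
Under a molecular clock d = 2μt, so t = d/(2μ) = 0.215740 / (2 × 7.2 × 10^-10) = 149.82 million years.

149.82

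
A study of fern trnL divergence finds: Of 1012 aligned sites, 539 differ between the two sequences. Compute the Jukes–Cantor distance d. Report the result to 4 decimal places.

0.9288

p = 539/1012 ≈ 0.532609.
d = −(3/4) ln(1 − 4p/3) = −0.75 ln(1 − 0.710145) = −0.75 ln(0.289855)
  = −0.75 × (-1.238374) = 0.928781 substitutions/site.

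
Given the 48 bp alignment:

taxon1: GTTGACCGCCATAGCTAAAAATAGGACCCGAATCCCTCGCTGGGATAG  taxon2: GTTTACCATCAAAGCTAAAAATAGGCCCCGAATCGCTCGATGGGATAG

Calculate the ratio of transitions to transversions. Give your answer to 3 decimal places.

0.400

Transitions are A↔G and C↔T; transversions are all other mismatches.
Transitions: 2. Transversions: 5.
R = 2/5 = 0.400.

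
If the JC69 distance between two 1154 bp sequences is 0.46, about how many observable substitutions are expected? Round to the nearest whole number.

Invert JC69: p = (3/4)(1 − e^(−4d/3)) = 0.75 × (1 − e^(-0.613333)) = 0.75 × (1 − 0.541543) = 0.343843.
Expected differing sites = pL ≈ 0.343843 × 1154 = 396.794822 ≈ 397.

397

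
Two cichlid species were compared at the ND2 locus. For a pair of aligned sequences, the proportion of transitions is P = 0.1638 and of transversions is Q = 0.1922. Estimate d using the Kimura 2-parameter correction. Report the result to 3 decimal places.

0.488

Under the Kimura two-parameter model, d = −½ ln(1 − 2P − Q) − ¼ ln(1 − 2Q).
1 − 2P − Q = 0.4802, giving −½ ln(0.4802) = 0.366776.
1 − 2Q = 0.6156, giving −¼ ln(0.6156) = 0.121289.
d = 0.366776 + 0.121289 = 0.488065.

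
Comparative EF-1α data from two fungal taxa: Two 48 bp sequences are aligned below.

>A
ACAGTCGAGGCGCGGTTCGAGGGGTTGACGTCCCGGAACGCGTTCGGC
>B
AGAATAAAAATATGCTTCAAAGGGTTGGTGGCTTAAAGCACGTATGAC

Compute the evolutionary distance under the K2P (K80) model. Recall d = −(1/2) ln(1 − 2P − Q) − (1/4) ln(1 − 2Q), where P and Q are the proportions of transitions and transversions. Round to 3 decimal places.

Of 48 sites, 19 differences are transitions and 5 are transversions, so P = 19/48 ≈ 0.395833 and Q = 5/48 ≈ 0.104167.
Under the Kimura two-parameter model, d = −½ ln(1 − 2P − Q) − ¼ ln(1 − 2Q).
1 − 2P − Q = 0.104167, giving −½ ln(0.104167) = 1.130880.
1 − 2Q = 0.791666, giving −¼ ln(0.791666) = 0.058404.
d = 1.130880 + 0.058404 = 1.189284.

1.189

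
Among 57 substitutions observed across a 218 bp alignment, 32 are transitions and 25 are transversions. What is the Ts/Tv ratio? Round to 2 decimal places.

R = 32/25 = 1.28.

1.28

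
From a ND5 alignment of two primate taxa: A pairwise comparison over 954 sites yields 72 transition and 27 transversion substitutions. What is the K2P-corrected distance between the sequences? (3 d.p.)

0.113

P = 72/954 ≈ 0.075472 and Q = 27/954 ≈ 0.028302.
Under the Kimura two-parameter model, d = −½ ln(1 − 2P − Q) − ¼ ln(1 − 2Q).
1 − 2P − Q = 0.820754, giving −½ ln(0.820754) = 0.098766.
1 − 2Q = 0.943396, giving −¼ ln(0.943396) = 0.014567.
d = 0.098766 + 0.014567 = 0.113333.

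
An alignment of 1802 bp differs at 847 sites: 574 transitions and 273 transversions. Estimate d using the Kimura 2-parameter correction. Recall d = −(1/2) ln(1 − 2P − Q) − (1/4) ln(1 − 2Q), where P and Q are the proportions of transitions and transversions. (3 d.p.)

0.867

P = 574/1802 ≈ 0.318535 and Q = 273/1802 ≈ 0.151498.
Under the Kimura two-parameter model, d = −½ ln(1 − 2P − Q) − ¼ ln(1 − 2Q).
1 − 2P − Q = 0.211432, giving −½ ln(0.211432) = 0.776926.
1 − 2Q = 0.697004, giving −¼ ln(0.697004) = 0.090241.
d = 0.776926 + 0.090241 = 0.867167.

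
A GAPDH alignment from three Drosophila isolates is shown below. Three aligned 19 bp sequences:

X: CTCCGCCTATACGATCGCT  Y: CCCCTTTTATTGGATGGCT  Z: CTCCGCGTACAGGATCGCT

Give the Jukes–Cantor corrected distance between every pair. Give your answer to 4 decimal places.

X–Y: 7/19 sites differ → p ≈ 0.368421, d = −0.75 ln(1 − 0.491228) = 0.506816 ≈ 0.5068.
X–Z: 3/19 sites differ → p ≈ 0.157895, d = −0.75 ln(1 − 0.210527) = 0.177292 ≈ 0.1773.
Y–Z: 7/19 sites differ → p ≈ 0.368421, d = −0.75 ln(1 − 0.491228) = 0.506816 ≈ 0.5068.

d(X,Y) = 0.5068, d(X,Z) = 0.1773, d(Y,Z) = 0.5068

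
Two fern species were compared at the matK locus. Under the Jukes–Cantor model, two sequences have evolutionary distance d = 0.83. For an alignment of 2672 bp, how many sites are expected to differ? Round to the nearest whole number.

Invert JC69: p = (3/4)(1 − e^(−4d/3)) = 0.75 × (1 − e^(-1.106667)) = 0.75 × (1 − 0.330659) = 0.502006.
Expected differing sites = pL ≈ 0.502006 × 2672 = 1341.360032 ≈ 1341.

1341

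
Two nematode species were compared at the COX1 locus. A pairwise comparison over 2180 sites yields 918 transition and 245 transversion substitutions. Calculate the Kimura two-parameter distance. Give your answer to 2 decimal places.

1.61

P = 918/2180 ≈ 0.421101 and Q = 245/2180 ≈ 0.112385.
Under the Kimura two-parameter model, d = −½ ln(1 − 2P − Q) − ¼ ln(1 − 2Q).
1 − 2P − Q = 0.045413, giving −½ ln(0.045413) = 1.545978.
1 − 2Q = 0.77523, giving −¼ ln(0.77523) = 0.063649.
d = 1.545978 + 0.063649 = 1.609627.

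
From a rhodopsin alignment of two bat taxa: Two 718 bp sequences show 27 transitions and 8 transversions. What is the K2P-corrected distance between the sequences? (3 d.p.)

0.051

P = 27/718 ≈ 0.037604 and Q = 8/718 ≈ 0.011142.
Under the Kimura two-parameter model, d = −½ ln(1 − 2P − Q) − ¼ ln(1 − 2Q).
1 − 2P − Q = 0.91365, giving −½ ln(0.91365) = 0.045154.
1 − 2Q = 0.977716, giving −¼ ln(0.977716) = 0.005634.
d = 0.045154 + 0.005634 = 0.050788.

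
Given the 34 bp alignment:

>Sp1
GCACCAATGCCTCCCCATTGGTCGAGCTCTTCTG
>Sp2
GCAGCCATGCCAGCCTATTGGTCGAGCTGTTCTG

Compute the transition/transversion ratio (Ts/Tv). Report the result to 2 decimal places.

Transitions are A↔G and C↔T; transversions are all other mismatches.
Transitions: 1. Transversions: 5.
R = 1/5 = 0.20.

0.20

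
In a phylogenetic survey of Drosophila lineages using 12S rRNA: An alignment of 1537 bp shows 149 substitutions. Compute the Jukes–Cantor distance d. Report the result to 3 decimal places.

p = 149/1537 ≈ 0.096942.
d = −(3/4) ln(1 − 4p/3) = −0.75 ln(1 − 0.129256) = −0.75 ln(0.870744)
  = −0.75 × (-0.138407) = 0.103805 substitutions/site.

0.104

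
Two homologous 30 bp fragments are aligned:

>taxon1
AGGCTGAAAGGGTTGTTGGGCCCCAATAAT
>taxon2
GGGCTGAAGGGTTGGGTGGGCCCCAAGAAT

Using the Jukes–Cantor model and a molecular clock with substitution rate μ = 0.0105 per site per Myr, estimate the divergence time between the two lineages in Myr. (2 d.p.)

The sequences differ at 6 of 30 sites (1, 9, 12, 14, 16, 27), so p = 6/30 = 0.2.
d = −(3/4) ln(1 − 4p/3) = −0.75 ln(1 − 0.266667) = −0.75 ln(0.733333)
  = −0.75 × (-0.310155) = 0.232616 substitutions/site.
Under a molecular clock d = 2μt, so t = d/(2μ) = 0.232616 / (2 × 0.0105) = 11.08 Myr.

11.08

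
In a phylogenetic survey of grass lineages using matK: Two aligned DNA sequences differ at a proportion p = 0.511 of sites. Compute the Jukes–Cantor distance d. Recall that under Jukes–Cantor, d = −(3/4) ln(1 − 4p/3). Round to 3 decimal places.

0.858

d = −(3/4) ln(1 − 4p/3) = −0.75 ln(1 − 0.681333) = −0.75 ln(0.318667)
  = −0.75 × (-1.143609) = 0.857707 substitutions/site.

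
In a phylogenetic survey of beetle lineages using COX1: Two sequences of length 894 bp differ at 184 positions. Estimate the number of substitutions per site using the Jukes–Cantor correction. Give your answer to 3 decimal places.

p = 184/894 ≈ 0.205817.
d = −(3/4) ln(1 − 4p/3) = −0.75 ln(1 − 0.274423) = −0.75 ln(0.725577)
  = −0.75 × (-0.320788) = 0.240591 substitutions/site.

0.241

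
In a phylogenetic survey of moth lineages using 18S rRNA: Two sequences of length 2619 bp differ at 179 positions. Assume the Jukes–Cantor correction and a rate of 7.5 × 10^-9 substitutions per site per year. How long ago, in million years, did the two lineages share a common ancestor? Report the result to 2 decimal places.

p = 179/2619 ≈ 0.068347.
d = −(3/4) ln(1 − 4p/3) = −0.75 ln(1 − 0.091129) = −0.75 ln(0.908871)
  = −0.75 × (-0.095552) = 0.071664 substitutions/site.
Under a molecular clock d = 2μt, so t = d/(2μ) = 0.071664 / (2 × 7.5 × 10^-9) = 4.78 million years.

4.78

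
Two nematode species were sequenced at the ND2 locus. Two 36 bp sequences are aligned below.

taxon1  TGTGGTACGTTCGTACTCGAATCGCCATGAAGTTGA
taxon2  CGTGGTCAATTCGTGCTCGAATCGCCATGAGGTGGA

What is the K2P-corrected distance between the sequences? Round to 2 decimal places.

0.23

Of 36 sites, 4 differences are transitions and 3 are transversions, so P = 4/36 ≈ 0.111111 and Q = 3/36 ≈ 0.083333.
Under the Kimura two-parameter model, d = −½ ln(1 − 2P − Q) − ¼ ln(1 − 2Q).
1 − 2P − Q = 0.694445, giving −½ ln(0.694445) = 0.182321.
1 − 2Q = 0.833334, giving −¼ ln(0.833334) = 0.045580.
d = 0.182321 + 0.045580 = 0.227901.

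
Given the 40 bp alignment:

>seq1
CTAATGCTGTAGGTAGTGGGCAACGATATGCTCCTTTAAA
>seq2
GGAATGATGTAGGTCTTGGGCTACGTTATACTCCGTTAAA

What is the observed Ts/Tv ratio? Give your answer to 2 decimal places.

0.13

Transitions are A↔G and C↔T; transversions are all other mismatches.
Transitions: 1. Transversions: 8.
R = 1/8 = 0.125 ≈ 0.13 (to 2 d.p.).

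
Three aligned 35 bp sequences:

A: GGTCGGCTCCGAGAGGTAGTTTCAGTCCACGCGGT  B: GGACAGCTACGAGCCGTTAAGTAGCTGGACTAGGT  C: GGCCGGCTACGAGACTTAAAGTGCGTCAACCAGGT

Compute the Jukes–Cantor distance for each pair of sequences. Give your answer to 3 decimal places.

A–B: 16/35 sites differ → p ≈ 0.457143, d = −0.75 ln(1 − 0.609524) = 0.705292 ≈ 0.705.
A–C: 12/35 sites differ → p ≈ 0.342857, d = −0.75 ln(1 − 0.457143) = 0.458182 ≈ 0.458.
B–C: 11/35 sites differ → p ≈ 0.314286, d = −0.75 ln(1 − 0.419048) = 0.407315 ≈ 0.407.

d(A,B) = 0.705, d(A,C) = 0.458, d(B,C) = 0.407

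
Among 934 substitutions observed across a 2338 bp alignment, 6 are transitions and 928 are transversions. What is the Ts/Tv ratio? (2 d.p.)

0.01

R = 6/928 = 0.006465… ≈ 0.01 (to 2 d.p.).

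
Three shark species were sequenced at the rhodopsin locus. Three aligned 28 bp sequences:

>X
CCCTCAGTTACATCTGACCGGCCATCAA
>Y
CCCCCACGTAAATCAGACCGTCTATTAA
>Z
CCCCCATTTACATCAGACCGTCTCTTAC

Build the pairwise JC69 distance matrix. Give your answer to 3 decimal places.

d(X,Y) = 0.360, d(X,Z) = 0.360, d(Y,Z) = 0.204

X–Y: 8/28 sites differ → p ≈ 0.285714, d = −0.75 ln(1 − 0.380952) = 0.359679 ≈ 0.360.
X–Z: 8/28 sites differ → p ≈ 0.285714, d = −0.75 ln(1 − 0.380952) = 0.359679 ≈ 0.360.
Y–Z: 5/28 sites differ → p ≈ 0.178571, d = −0.75 ln(1 − 0.238095) = 0.203950 ≈ 0.204.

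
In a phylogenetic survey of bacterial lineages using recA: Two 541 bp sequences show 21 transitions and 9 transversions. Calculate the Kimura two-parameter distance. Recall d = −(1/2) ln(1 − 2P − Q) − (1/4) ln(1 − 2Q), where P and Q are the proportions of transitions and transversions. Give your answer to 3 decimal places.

0.058

P = 21/541 ≈ 0.038817 and Q = 9/541 ≈ 0.016636.
Under the Kimura two-parameter model, d = −½ ln(1 − 2P − Q) − ¼ ln(1 − 2Q).
1 − 2P − Q = 0.90573, giving −½ ln(0.90573) = 0.049507.
1 − 2Q = 0.966728, giving −¼ ln(0.966728) = 0.008460.
d = 0.049507 + 0.008460 = 0.057967.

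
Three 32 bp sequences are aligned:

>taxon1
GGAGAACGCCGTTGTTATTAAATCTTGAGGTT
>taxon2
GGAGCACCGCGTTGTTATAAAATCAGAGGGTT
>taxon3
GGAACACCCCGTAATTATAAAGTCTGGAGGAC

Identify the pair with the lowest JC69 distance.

taxon1 and taxon2

taxon1–taxon2: 8/32 differ, p = 0.250, d = 0.304.
taxon1–taxon3: 10/32 differ, p = 0.313, d = 0.404.
taxon2–taxon3: 10/32 differ, p = 0.313, d = 0.404.
The smallest distance is between taxon1 and taxon2.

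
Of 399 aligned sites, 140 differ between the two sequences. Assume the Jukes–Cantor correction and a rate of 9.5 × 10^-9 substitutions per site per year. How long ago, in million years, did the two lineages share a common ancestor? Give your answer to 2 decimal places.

24.90

p = 140/399 ≈ 0.350877.
d = −(3/4) ln(1 − 4p/3) = −0.75 ln(1 − 0.467836) = −0.75 ln(0.532164)
  = −0.75 × (-0.630804) = 0.473103 substitutions/site.
Under a molecular clock d = 2μt, so t = d/(2μ) = 0.473103 / (2 × 9.5 × 10^-9) = 24.90 million years.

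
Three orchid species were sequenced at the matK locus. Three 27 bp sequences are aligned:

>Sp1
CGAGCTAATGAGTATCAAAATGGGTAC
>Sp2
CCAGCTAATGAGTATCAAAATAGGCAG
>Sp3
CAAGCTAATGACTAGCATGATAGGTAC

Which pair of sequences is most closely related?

Sp1–Sp2: 4/27 differ, p = 0.148, d = 0.165.
Sp1–Sp3: 6/27 differ, p = 0.222, d = 0.264.
Sp2–Sp3: 7/27 differ, p = 0.259, d = 0.318.
The smallest distance is between Sp1 and Sp2.

Sp1 and Sp2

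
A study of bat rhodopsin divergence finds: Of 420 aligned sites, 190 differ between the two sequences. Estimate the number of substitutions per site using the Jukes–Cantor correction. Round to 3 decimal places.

0.693

p = 190/420 ≈ 0.452381.
d = −(3/4) ln(1 − 4p/3) = −0.75 ln(1 − 0.603175) = −0.75 ln(0.396825)
  = −0.75 × (-0.924260) = 0.693195 substitutions/site.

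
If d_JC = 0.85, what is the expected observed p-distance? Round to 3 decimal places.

0.509

p = (3/4)(1 − e^(−4d/3)) = 0.75 × (1 − e^(-1.133333)) = 0.75 × (1 − 0.321958) = 0.508532.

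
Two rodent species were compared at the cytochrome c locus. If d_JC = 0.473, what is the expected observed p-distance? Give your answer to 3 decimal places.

p = (3/4)(1 − e^(−4d/3)) = 0.75 × (1 − e^(-0.630667)) = 0.75 × (1 − 0.532237) = 0.350822.

0.351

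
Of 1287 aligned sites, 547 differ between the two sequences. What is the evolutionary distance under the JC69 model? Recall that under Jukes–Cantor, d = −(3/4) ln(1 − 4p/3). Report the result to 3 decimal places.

0.627

p = 547/1287 ≈ 0.425019.
d = −(3/4) ln(1 − 4p/3) = −0.75 ln(1 − 0.566692) = −0.75 ln(0.433308)
  = −0.75 × (-0.836306) = 0.627230 substitutions/site.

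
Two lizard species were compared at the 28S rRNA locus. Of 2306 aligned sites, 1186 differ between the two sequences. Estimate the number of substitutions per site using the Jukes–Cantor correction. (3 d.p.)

p = 1186/2306 ≈ 0.51431.
d = −(3/4) ln(1 − 4p/3) = −0.75 ln(1 − 0.685747) = −0.75 ln(0.314253)
  = −0.75 × (-1.157557) = 0.868168 substitutions/site.

0.868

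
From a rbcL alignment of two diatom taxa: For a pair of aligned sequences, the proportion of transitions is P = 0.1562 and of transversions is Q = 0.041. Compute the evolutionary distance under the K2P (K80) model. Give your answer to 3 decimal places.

0.239

Under the Kimura two-parameter model, d = −½ ln(1 − 2P − Q) − ¼ ln(1 − 2Q).
1 − 2P − Q = 0.6466, giving −½ ln(0.6466) = 0.218014.
1 − 2Q = 0.918, giving −¼ ln(0.918) = 0.021389.
d = 0.218014 + 0.021389 = 0.239403.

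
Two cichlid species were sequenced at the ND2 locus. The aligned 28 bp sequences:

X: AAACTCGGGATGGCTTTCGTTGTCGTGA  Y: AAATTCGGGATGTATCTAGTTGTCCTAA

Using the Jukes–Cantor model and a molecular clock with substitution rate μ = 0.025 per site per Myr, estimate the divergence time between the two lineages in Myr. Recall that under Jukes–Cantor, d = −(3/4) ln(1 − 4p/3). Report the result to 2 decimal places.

The sequences differ at 7 of 28 sites (4, 13, 14, 16, 18, 25, 27), so p = 7/28 = 0.25.
d = −(3/4) ln(1 − 4p/3) = −0.75 ln(1 − 0.333333) = −0.75 ln(0.666667)
  = −0.75 × (-0.405465) = 0.304099 substitutions/site.
Under a molecular clock d = 2μt, so t = d/(2μ) = 0.304099 / (2 × 0.025) = 6.08 Myr.

6.08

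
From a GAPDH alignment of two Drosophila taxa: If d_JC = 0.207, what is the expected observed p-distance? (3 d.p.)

p = (3/4)(1 − e^(−4d/3)) = 0.75 × (1 − e^(-0.276)) = 0.75 × (1 − 0.758813) = 0.180890.

0.181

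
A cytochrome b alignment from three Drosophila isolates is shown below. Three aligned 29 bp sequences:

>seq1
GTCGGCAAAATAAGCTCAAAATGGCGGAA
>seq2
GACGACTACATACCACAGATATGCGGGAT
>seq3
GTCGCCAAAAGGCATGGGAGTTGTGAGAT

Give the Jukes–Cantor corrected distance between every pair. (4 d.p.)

d(seq1,seq2) = 0.7739, d(seq1,seq3) = 0.8776, d(seq2,seq3) = 0.7739

seq1–seq2: 14/29 sites differ → p ≈ 0.482759, d = −0.75 ln(1 − 0.643679) = 0.773942 ≈ 0.7739.
seq1–seq3: 15/29 sites differ → p ≈ 0.517241, d = −0.75 ln(1 − 0.689655) = 0.877553 ≈ 0.8776.
seq2–seq3: 14/29 sites differ → p ≈ 0.482759, d = −0.75 ln(1 − 0.643679) = 0.773942 ≈ 0.7739.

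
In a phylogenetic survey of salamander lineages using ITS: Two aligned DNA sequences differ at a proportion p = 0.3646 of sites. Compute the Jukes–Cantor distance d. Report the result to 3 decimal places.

0.499

d = −(3/4) ln(1 − 4p/3) = −0.75 ln(1 − 0.486133) = −0.75 ln(0.513867)
  = −0.75 × (-0.665791) = 0.499343 substitutions/site.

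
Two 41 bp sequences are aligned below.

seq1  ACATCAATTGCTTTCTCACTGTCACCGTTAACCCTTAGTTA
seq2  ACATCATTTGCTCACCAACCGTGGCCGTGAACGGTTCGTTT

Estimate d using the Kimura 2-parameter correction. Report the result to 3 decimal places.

0.412

Of 41 sites, 4 differences are transitions and 9 are transversions, so P = 4/41 ≈ 0.097561 and Q = 9/41 ≈ 0.219512.
Under the Kimura two-parameter model, d = −½ ln(1 − 2P − Q) − ¼ ln(1 − 2Q).
1 − 2P − Q = 0.585366, giving −½ ln(0.585366) = 0.267759.
1 − 2Q = 0.560976, giving −¼ ln(0.560976) = 0.144519.
d = 0.267759 + 0.144519 = 0.412278.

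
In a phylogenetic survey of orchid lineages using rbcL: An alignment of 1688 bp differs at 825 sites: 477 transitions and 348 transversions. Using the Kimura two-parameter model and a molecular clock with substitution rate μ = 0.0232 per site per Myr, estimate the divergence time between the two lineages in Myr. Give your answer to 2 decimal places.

P = 477/1688 ≈ 0.282583 and Q = 348/1688 ≈ 0.206161.
Under the Kimura two-parameter model, d = −½ ln(1 − 2P − Q) − ¼ ln(1 − 2Q).
1 − 2P − Q = 0.228673, giving −½ ln(0.228673) = 0.737731.
1 − 2Q = 0.587678, giving −¼ ln(0.587678) = 0.132894.
d = 0.737731 + 0.132894 = 0.870625.
Under a molecular clock d = 2μt, so t = d/(2μ) = 0.870625 / (2 × 0.0232) = 18.76 Myr.

18.76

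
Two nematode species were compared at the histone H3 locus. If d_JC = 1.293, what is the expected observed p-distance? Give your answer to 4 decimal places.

0.6162

p = (3/4)(1 − e^(−4d/3)) = 0.75 × (1 − e^(-1.724)) = 0.75 × (1 − 0.178351) = 0.616237.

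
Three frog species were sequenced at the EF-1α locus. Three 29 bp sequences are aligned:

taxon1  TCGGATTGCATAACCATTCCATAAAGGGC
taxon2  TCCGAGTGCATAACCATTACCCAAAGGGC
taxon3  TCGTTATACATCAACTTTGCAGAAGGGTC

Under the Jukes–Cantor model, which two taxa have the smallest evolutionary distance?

taxon1–taxon2: 5/29 differ, p = 0.172, d = 0.196.
taxon1–taxon3: 11/29 differ, p = 0.379, d = 0.529.
taxon2–taxon3: 13/29 differ, p = 0.448, d = 0.683.
The smallest distance is between taxon1 and taxon2.

taxon1 and taxon2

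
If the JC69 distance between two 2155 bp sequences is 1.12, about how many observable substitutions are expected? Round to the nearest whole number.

Invert JC69: p = (3/4)(1 − e^(−4d/3)) = 0.75 × (1 − e^(-1.493333)) = 0.75 × (1 − 0.224623) = 0.581533.
Expected differing sites = pL ≈ 0.581533 × 2155 = 1253.203615 ≈ 1253.

1253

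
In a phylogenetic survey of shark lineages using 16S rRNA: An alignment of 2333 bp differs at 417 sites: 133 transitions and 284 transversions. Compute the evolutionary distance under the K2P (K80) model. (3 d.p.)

0.204

P = 133/2333 ≈ 0.057008 and Q = 284/2333 ≈ 0.121732.
Under the Kimura two-parameter model, d = −½ ln(1 − 2P − Q) − ¼ ln(1 − 2Q).
1 − 2P − Q = 0.764252, giving −½ ln(0.764252) = 0.134429.
1 − 2Q = 0.756536, giving −¼ ln(0.756536) = 0.069751.
d = 0.134429 + 0.069751 = 0.204180.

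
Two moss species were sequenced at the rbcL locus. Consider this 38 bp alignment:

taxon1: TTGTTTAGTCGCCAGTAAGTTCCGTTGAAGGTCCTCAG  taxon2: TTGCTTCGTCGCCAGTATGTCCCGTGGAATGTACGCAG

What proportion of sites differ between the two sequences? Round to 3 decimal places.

0.211

The sequences differ at 8 of 38 positions (sites 4, 7, 18, 21, 26, 30, 33, 35).
p = 8/38 = 0.210526… ≈ 0.211 (to 3 d.p.).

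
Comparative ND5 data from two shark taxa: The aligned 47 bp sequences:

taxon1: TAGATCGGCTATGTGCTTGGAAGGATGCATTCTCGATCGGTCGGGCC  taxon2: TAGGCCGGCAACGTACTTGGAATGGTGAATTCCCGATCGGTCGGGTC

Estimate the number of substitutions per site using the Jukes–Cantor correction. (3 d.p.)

0.250

The sequences differ at 10 of 47 sites (4, 5, 10, 12, 15, 23, 25, 28, 33, 46), so p = 10/47 ≈ 0.212766.
d = −(3/4) ln(1 − 4p/3) = −0.75 ln(1 − 0.283688) = −0.75 ln(0.716312)
  = −0.75 × (-0.333639) = 0.250229 substitutions/site.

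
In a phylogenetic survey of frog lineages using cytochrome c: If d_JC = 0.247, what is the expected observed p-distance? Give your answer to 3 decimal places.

0.210

p = (3/4)(1 − e^(−4d/3)) = 0.75 × (1 − e^(-0.329333)) = 0.75 × (1 − 0.719403) = 0.210448.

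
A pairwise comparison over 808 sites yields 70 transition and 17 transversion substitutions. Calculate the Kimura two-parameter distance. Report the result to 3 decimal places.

P = 70/808 ≈ 0.086634 and Q = 17/808 ≈ 0.02104.
Under the Kimura two-parameter model, d = −½ ln(1 − 2P − Q) − ¼ ln(1 − 2Q).
1 − 2P − Q = 0.805692, giving −½ ln(0.805692) = 0.108027.
1 − 2Q = 0.95792, giving −¼ ln(0.95792) = 0.010748.
d = 0.108027 + 0.010748 = 0.118775.

0.119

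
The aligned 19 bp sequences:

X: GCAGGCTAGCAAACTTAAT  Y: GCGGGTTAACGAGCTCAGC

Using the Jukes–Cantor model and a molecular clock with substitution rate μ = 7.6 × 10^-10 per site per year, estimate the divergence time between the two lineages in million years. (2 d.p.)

406.67

The sequences differ at 8 of 19 sites (3, 6, 9, 11, 13, 16, 18, 19), so p = 8/19 ≈ 0.421053.
d = −(3/4) ln(1 − 4p/3) = −0.75 ln(1 − 0.561404) = −0.75 ln(0.438596)
  = −0.75 × (-0.824177) = 0.618133 substitutions/site.
Under a molecular clock d = 2μt, so t = d/(2μ) = 0.618133 / (2 × 7.6 × 10^-10) = 406.67 million years.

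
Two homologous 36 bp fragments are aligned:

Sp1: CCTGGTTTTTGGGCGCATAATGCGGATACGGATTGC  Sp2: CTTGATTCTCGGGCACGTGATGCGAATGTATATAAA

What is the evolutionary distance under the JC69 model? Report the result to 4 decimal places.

0.6082

The sequences differ at 15 of 36 sites, so p = 15/36 ≈ 0.416667.
d = −(3/4) ln(1 − 4p/3) = −0.75 ln(1 − 0.555556) = −0.75 ln(0.444444)
  = −0.75 × (-0.810931) = 0.608198 substitutions/site.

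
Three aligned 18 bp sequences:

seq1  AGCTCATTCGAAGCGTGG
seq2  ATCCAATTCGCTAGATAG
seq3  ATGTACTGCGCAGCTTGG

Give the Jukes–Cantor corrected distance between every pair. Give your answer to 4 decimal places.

d(seq1,seq2) = 0.8240, d(seq1,seq3) = 0.5482, d(seq2,seq3) = 0.8240

seq1–seq2: 9/18 sites differ → p = 0.5, d = −0.75 ln(1 − 0.666667) = 0.823960 ≈ 0.8240.
seq1–seq3: 7/18 sites differ → p ≈ 0.388889, d = −0.75 ln(1 − 0.518519) = 0.548166 ≈ 0.5482.
seq2–seq3: 9/18 sites differ → p = 0.5, d = −0.75 ln(1 − 0.666667) = 0.823960 ≈ 0.8240.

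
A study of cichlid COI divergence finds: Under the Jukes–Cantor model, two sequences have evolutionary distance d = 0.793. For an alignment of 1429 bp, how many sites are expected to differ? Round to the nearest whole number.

699

Invert JC69: p = (3/4)(1 − e^(−4d/3)) = 0.75 × (1 − e^(-1.057333)) = 0.75 × (1 − 0.347381) = 0.489464.
Expected differing sites = pL ≈ 0.489464 × 1429 = 699.444056 ≈ 699.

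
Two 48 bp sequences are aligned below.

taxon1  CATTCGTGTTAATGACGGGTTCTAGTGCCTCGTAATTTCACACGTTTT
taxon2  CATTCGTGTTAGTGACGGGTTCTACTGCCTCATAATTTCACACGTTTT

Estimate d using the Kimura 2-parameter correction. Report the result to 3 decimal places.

0.066

Of 48 sites, 2 differences are transitions and 1 are transversions, so P = 2/48 ≈ 0.041667 and Q = 1/48 ≈ 0.020833.
Under the Kimura two-parameter model, d = −½ ln(1 − 2P − Q) − ¼ ln(1 − 2Q).
1 − 2P − Q = 0.895833, giving −½ ln(0.895833) = 0.055001.
1 − 2Q = 0.958334, giving −¼ ln(0.958334) = 0.010640.
d = 0.055001 + 0.010640 = 0.065641.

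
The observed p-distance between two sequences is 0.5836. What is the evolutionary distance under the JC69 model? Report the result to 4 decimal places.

d = −(3/4) ln(1 − 4p/3) = −0.75 ln(1 − 0.778133) = −0.75 ln(0.221867)
  = −0.75 × (-1.505677) = 1.129258 substitutions/site.

1.1293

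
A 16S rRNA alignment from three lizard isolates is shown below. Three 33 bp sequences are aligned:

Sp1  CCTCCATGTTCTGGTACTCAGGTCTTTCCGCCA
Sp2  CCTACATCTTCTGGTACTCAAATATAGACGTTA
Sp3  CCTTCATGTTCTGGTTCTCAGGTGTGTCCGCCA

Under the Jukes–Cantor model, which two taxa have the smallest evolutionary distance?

Sp1 and Sp3

Sp1–Sp2: 10/33 differ, p = 0.303, d = 0.388.
Sp1–Sp3: 4/33 differ, p = 0.121, d = 0.132.
Sp2–Sp3: 11/33 differ, p = 0.333, d = 0.441.
The smallest distance is between Sp1 and Sp3.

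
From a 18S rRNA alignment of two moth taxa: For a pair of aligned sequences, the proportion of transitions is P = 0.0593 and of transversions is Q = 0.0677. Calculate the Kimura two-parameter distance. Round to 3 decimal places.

0.139

Under the Kimura two-parameter model, d = −½ ln(1 − 2P − Q) − ¼ ln(1 − 2Q).
1 − 2P − Q = 0.8137, giving −½ ln(0.8137) = 0.103082.
1 − 2Q = 0.8646, giving −¼ ln(0.8646) = 0.036372.
d = 0.103082 + 0.036372 = 0.139454.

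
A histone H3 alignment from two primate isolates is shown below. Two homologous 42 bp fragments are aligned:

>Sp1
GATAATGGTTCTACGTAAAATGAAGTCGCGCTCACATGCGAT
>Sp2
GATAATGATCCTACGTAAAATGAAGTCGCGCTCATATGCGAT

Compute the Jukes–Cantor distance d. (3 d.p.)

0.075

The sequences differ at 3 of 42 sites (8, 10, 35), so p = 3/42 ≈ 0.071429.
d = −(3/4) ln(1 − 4p/3) = −0.75 ln(1 − 0.095239) = −0.75 ln(0.904761)
  = −0.75 × (-0.100084) = 0.075063 substitutions/site.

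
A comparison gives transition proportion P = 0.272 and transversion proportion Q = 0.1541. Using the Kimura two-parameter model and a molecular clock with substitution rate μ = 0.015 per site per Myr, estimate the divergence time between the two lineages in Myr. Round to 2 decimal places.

Under the Kimura two-parameter model, d = −½ ln(1 − 2P − Q) − ¼ ln(1 − 2Q).
1 − 2P − Q = 0.3019, giving −½ ln(0.3019) = 0.598830.
1 − 2Q = 0.6918, giving −¼ ln(0.6918) = 0.092115.
d = 0.598830 + 0.092115 = 0.690945.
Under a molecular clock d = 2μt, so t = d/(2μ) = 0.690945 / (2 × 0.015) = 23.03 Myr.

23.03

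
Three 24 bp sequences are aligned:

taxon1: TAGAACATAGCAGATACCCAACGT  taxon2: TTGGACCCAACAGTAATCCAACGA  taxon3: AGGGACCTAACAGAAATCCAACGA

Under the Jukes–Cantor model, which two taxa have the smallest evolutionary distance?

taxon1–taxon2: 9/24 differ, p = 0.375, d = 0.520.
taxon1–taxon3: 8/24 differ, p = 0.333, d = 0.441.
taxon2–taxon3: 4/24 differ, p = 0.167, d = 0.188.
The smallest distance is between taxon2 and taxon3.

taxon2 and taxon3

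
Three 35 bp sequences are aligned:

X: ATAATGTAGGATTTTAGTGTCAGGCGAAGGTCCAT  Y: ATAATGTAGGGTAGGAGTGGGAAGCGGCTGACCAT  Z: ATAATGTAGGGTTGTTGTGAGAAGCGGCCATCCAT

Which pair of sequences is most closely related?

X–Y: 11/35 differ, p = 0.314, d = 0.407.
X–Z: 10/35 differ, p = 0.286, d = 0.360.
Y–Z: 7/35 differ, p = 0.200, d = 0.233.
The smallest distance is between Y and Z.

Y and Z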